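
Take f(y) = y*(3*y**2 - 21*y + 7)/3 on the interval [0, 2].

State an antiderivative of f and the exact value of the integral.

Antiderivative: F(y) = (3*y**4 - 28*y**3 + 14*y**2 + 4)/12; value = -10

A candidate is checked by its d/dy: the result must match f(y).
F(y) = (3*y**4 - 28*y**3 + 14*y**2 + 4)/12 is an antiderivative of f.
Check: d/dy[(3*y**4 - 28*y**3 + 14*y**2 + 4)/12] = y**3 - 7*y**2 + 7*y/3, which equals f(y).
F(2) = -29/3; F(0) = 1/3.
Integral = F(2) - F(0) = -10.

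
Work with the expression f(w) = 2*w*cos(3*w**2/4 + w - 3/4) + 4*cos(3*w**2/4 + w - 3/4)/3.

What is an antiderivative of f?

The substitution u = 3*w**2/4 + w - 3/4 works: f is exactly (dF/du)*(du/dw) for that inner function.
Check: d/dw[4*sin(3*w**2/4 + w - 3/4)/3] = 2*w*cos(3*w**2/4 + w - 3/4) + 4*cos(3*w**2/4 + w - 3/4)/3 = f(w).

An antiderivative is F(w) = 4*sin(3*w**2/4 + w - 3/4)/3.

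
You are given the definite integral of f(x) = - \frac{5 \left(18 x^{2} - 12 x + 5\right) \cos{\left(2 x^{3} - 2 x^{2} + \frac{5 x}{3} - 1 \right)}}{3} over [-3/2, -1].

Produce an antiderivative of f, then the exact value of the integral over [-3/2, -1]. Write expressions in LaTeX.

f matches the chain-rule pattern g'(h)*h' with inner function h(x) = 2 x^{3} - 2 x^{2} + \frac{5 x}{3} - 1; substituting u = h(x) collapses the integral.
F(x) = - 5 \sin{\left(2 x^{3} - 2 x^{2} + \frac{5 x}{3} - 1 \right)} is an antiderivative of f.
Check: d/dx[- 5 \sin{\left(2 x^{3} - 2 x^{2} + \frac{5 x}{3} - 1 \right)}] = - 30 x^{2} \cos{\left(2 x^{3} - 2 x^{2} + \frac{5 x}{3} - 1 \right)} + 20 x \cos{\left(2 x^{3} - 2 x^{2} + \frac{5 x}{3} - 1 \right)} - \frac{25 \cos{\left(2 x^{3} - 2 x^{2} + \frac{5 x}{3} - 1 \right)}}{3}, which equals f(x).
F(-1) = 5 \sin{\left(\frac{20}{3} \right)}; F(-3/2) = 5 \sin{\left(\frac{59}{4} \right)}.
Integral = F(-1) - F(-3/2) = - 5 \sin{\left(\frac{59}{4} \right)} + 5 \sin{\left(\frac{20}{3} \right)}.

Antiderivative: F(x) = - 5 \sin{\left(2 x^{3} - 2 x^{2} + \frac{5 x}{3} - 1 \right)}; value = - 5 \sin{\left(\frac{59}{4} \right)} + 5 \sin{\left(\frac{20}{3} \right)}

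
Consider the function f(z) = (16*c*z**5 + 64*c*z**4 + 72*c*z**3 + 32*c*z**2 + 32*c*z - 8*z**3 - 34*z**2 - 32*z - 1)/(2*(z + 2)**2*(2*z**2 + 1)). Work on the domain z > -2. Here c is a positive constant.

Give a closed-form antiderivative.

An antiderivative is F(z) = (4*c*z**3 + 8*c*z**2 - 2*z*log(2*z**2 + 1) - 4*log(2*z**2 + 1) + 1)/(2*(z + 2)).

Check any antiderivative F(z) by computing F'(z) and comparing it with f(z).
Check: d/dz[(4*c*z**3 + 8*c*z**2 - 2*z*log(2*z**2 + 1) - 4*log(2*z**2 + 1) + 1)/(2*(z + 2))] = (16*c*z**5 + 64*c*z**4 + 72*c*z**3 + 32*c*z**2 + 32*c*z - 8*z**3 - 34*z**2 - 32*z - 1)/(4*z**4 + 16*z**3 + 18*z**2 + 8*z + 8), which equals f(z).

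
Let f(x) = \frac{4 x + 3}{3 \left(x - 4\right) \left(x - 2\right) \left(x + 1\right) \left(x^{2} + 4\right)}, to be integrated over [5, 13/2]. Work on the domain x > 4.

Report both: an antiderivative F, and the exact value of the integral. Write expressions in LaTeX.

Factor the denominator (3 \left(x - 4\right) \left(x - 2\right) \left(x + 1\right) \left(x^{2} + 4\right)) and decompose: f = \frac{59 x + 26}{1200 \left(x^{2} + 4\right)} - \frac{1}{225 \left(x + 1\right)} - \frac{11}{144 \left(x - 2\right)} + \frac{19}{600 \left(x - 4\right)}; each piece integrates to a log, atan, or power term.
F(x) = \frac{228 \log{\left(x - 4 \right)} - 550 \log{\left(x - 2 \right)} - 32 \log{\left(x + 1 \right)} + 177 \log{\left(x^{2} + 4 \right)} + 78 \operatorname{atan}{\left(\frac{x}{2} \right)}}{7200} is an antiderivative of f.
Check: d/dx[\frac{228 \log{\left(x - 4 \right)} - 550 \log{\left(x - 2 \right)} - 32 \log{\left(x + 1 \right)} + 177 \log{\left(x^{2} + 4 \right)} + 78 \operatorname{atan}{\left(\frac{x}{2} \right)}}{7200}] = \frac{4 x + 3}{3 x^{5} - 15 x^{4} + 18 x^{3} - 36 x^{2} + 24 x + 96}, which equals f(x).
F(13/2) = - \frac{11 \log{\left(\frac{9}{2} \right)}}{144} - \frac{\log{\left(\frac{15}{2} \right)}}{225} + \frac{13 \operatorname{atan}{\left(\frac{13}{4} \right)}}{1200} + \frac{19 \log{\left(\frac{5}{2} \right)}}{600} + \frac{59 \log{\left(\frac{185}{4} \right)}}{2400}; F(5) = - \frac{11 \log{\left(3 \right)}}{144} - \frac{\log{\left(6 \right)}}{225} + \frac{13 \operatorname{atan}{\left(\frac{5}{2} \right)}}{1200} + \frac{59 \log{\left(29 \right)}}{2400}.
Integral = F(13/2) - F(5) = - \frac{11 \log{\left(\frac{9}{2} \right)}}{144} - \frac{59 \log{\left(29 \right)}}{2400} - \frac{13 \operatorname{atan}{\left(\frac{5}{2} \right)}}{1200} - \frac{\log{\left(\frac{15}{2} \right)}}{225} + \frac{\log{\left(6 \right)}}{225} + \frac{13 \operatorname{atan}{\left(\frac{13}{4} \right)}}{1200} + \frac{19 \log{\left(\frac{5}{2} \right)}}{600} + \frac{11 \log{\left(3 \right)}}{144} + \frac{59 \log{\left(\frac{185}{4} \right)}}{2400}.

Antiderivative: F(x) = \frac{228 \log{\left(x - 4 \right)} - 550 \log{\left(x - 2 \right)} - 32 \log{\left(x + 1 \right)} + 177 \log{\left(x^{2} + 4 \right)} + 78 \operatorname{atan}{\left(\frac{x}{2} \right)}}{7200}; value = - \frac{11 \log{\left(\frac{9}{2} \right)}}{144} - \frac{59 \log{\left(29 \right)}}{2400} - \frac{13 \operatorname{atan}{\left(\frac{5}{2} \right)}}{1200} - \frac{\log{\left(\frac{15}{2} \right)}}{225} + \frac{\log{\left(6 \right)}}{225} + \frac{13 \operatorname{atan}{\left(\frac{13}{4} \right)}}{1200} + \frac{19 \log{\left(\frac{5}{2} \right)}}{600} + \frac{11 \log{\left(3 \right)}}{144} + \frac{59 \log{\left(\frac{185}{4} \right)}}{2400}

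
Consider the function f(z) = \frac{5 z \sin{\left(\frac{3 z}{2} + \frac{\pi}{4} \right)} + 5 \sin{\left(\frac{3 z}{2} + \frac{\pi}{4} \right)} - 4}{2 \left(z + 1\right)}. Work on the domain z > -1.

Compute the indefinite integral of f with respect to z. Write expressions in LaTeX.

A first test for any F(z): its z-derivative must equal f(z) identically.
Check: d/dz[\frac{- 6 \log{\left(3 z + 3 \right)} - 5 \cos{\left(\frac{3 z}{2} + \frac{\pi}{4} \right)}}{3}] = \frac{5 z \sin{\left(\frac{3 z}{2} + \frac{\pi}{4} \right)} + 5 \sin{\left(\frac{3 z}{2} + \frac{\pi}{4} \right)} - 4}{2 z + 2}, which equals f(z).

F(z) = \frac{- 6 \log{\left(3 z + 3 \right)} - 5 \cos{\left(\frac{3 z}{2} + \frac{\pi}{4} \right)}}{3} + C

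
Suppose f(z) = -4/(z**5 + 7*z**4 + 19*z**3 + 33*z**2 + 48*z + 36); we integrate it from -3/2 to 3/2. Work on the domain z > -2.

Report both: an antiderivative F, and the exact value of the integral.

The denominator factors as (z + 2)**2*(z + 3)*(z**2 + 3); partial fractions split f into directly integrable pieces: (13*z + 9)/(147*(z**2 + 3)) - 1/(3*(z + 3)) + 12/(49*(z + 2)) - 4/(7*(z + 2)**2).
F(z) = (72*z*log(z + 2) - 98*z*log(z + 3) + 13*z*log(z**2 + 3) + 6*sqrt(3)*z*atan(sqrt(3)*z/3) + 144*log(z + 2) - 196*log(z + 3) + 26*log(z**2 + 3) + 12*sqrt(3)*atan(sqrt(3)*z/3) + 168)/(294*(z + 2)) is an antiderivative of f.
Check: d/dz[(72*z*log(z + 2) - 98*z*log(z + 3) + 13*z*log(z**2 + 3) + 6*sqrt(3)*z*atan(sqrt(3)*z/3) + 144*log(z + 2) - 196*log(z + 3) + 26*log(z**2 + 3) + 12*sqrt(3)*atan(sqrt(3)*z/3) + 168)/(294*(z + 2))] = -4/(z**5 + 7*z**4 + 19*z**3 + 33*z**2 + 48*z + 36) = f(z).
F(3/2) = -log(9/2)/3 + sqrt(3)*atan(sqrt(3)/2)/49 + 13*log(21/4)/294 + 8/49 + 12*log(7/2)/49; F(-3/2) = -12*log(2)/49 - log(3/2)/3 - sqrt(3)*atan(sqrt(3)/2)/49 + 13*log(21/4)/294 + 8/7.
Integral = F(3/2) - F(-3/2) = -48/49 - log(9/2)/3 + 2*sqrt(3)*atan(sqrt(3)/2)/49 + log(3/2)/3 + 12*log(2)/49 + 12*log(7/2)/49.

Antiderivative: F(z) = (72*z*log(z + 2) - 98*z*log(z + 3) + 13*z*log(z**2 + 3) + 6*sqrt(3)*z*atan(sqrt(3)*z/3) + 144*log(z + 2) - 196*log(z + 3) + 26*log(z**2 + 3) + 12*sqrt(3)*atan(sqrt(3)*z/3) + 168)/(294*(z + 2)); value = -48/49 - log(9/2)/3 + 2*sqrt(3)*atan(sqrt(3)/2)/49 + log(3/2)/3 + 12*log(2)/49 + 12*log(7/2)/49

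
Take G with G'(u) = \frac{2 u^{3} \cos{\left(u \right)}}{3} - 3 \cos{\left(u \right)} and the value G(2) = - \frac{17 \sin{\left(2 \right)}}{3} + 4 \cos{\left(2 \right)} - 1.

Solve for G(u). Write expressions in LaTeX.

G(u) = \frac{2 u^{3} \sin{\left(u \right)}}{3} + 2 u^{2} \cos{\left(u \right)} - 4 u \sin{\left(u \right)} - 3 \sin{\left(u \right)} - 4 \cos{\left(u \right)} - 1

The integrand splits into summands that can be handled one at a time.
A general antiderivative is \frac{2 u^{3} \sin{\left(u \right)}}{3} + 2 u^{2} \cos{\left(u \right)} - 4 u \sin{\left(u \right)} - 3 \sin{\left(u \right)} - 4 \cos{\left(u \right)} + C.
The condition gives C = - \frac{17 \sin{\left(2 \right)}}{3} + 4 \cos{\left(2 \right)} - 1 - (- \frac{17 \sin{\left(2 \right)}}{3} + 4 \cos{\left(2 \right)}) = -1.
So G(u) = \frac{2 u^{3} \sin{\left(u \right)}}{3} + 2 u^{2} \cos{\left(u \right)} - 4 u \sin{\left(u \right)} - 3 \sin{\left(u \right)} - 4 \cos{\left(u \right)} - 1.
Check: d/du[\frac{2 u^{3} \sin{\left(u \right)}}{3} + 2 u^{2} \cos{\left(u \right)} - 4 u \sin{\left(u \right)} - 3 \sin{\left(u \right)} - 4 \cos{\left(u \right)} - 1] = \frac{2 u^{3} \cos{\left(u \right)}}{3} - 3 \cos{\left(u \right)} = G'(u).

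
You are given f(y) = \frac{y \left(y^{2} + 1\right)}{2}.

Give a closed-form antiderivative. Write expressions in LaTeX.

An antiderivative is F(y) = \frac{y^{4}}{8} + \frac{y^{2}}{4}.

A candidate is checked by its d/dy: the result must match f(y).
Check: d/dy[\frac{y^{4}}{8} + \frac{y^{2}}{4}] = \frac{y^{3}}{2} + \frac{y}{2}, which equals f(y).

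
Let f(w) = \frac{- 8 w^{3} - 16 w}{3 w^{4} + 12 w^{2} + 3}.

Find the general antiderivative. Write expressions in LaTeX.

F(w) = - \frac{2 \log{\left(w^{4} + 4 w^{2} + 1 \right)}}{3} + C

The substitution u = w^{4} + 4 w^{2} + 1 works: f is exactly (dF/du)*(du/dw) for that inner function.
Check: d/dw[- \frac{2 \log{\left(w^{4} + 4 w^{2} + 1 \right)}}{3}] = \frac{- 8 w^{3} - 16 w}{3 w^{4} + 12 w^{2} + 3} = f(w).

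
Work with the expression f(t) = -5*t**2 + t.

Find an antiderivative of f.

An antiderivative is F(t) = -5*t**3/3 + t**2/2.

The integrand splits into summands that can be handled one at a time.
Check: d/dt[-5*t**3/3 + t**2/2] = -5*t**2 + t = f(t).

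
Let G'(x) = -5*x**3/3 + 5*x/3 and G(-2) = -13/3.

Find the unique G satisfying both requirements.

Integrate term by term and add the pieces.
A general antiderivative is -5*x**4/12 + 5*x**2/6 + C.
The condition gives C = -13/3 - (-10/3) = -1.
So G(x) = (-5*x**4 + 10*x**2 - 12)/12.
Check: d/dx[(-5*x**4 + 10*x**2 - 12)/12] = -5*x**3/3 + 5*x/3 = G'(x).

G(x) = (-5*x**4 + 10*x**2 - 12)/12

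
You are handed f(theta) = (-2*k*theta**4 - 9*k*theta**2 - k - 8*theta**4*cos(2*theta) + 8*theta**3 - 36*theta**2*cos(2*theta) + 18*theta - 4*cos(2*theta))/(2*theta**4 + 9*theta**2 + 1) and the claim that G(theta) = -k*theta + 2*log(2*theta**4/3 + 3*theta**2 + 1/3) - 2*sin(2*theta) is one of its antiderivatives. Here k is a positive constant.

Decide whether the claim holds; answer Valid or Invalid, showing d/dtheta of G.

d/dtheta[G] = (-2*k*theta**4 - 9*k*theta**2 - k - 8*theta**4*cos(2*theta) + 16*theta**3 - 36*theta**2*cos(2*theta) + 36*theta - 4*cos(2*theta))/(2*theta**4 + 9*theta**2 + 1)
d/dtheta[G] - f(theta) = (8*theta**3 + 18*theta)/(2*theta**4 + 9*theta**2 + 1) != 0.

Invalid: d/dtheta[G] - f = (8*theta**3 + 18*theta)/(2*theta**4 + 9*theta**2 + 1), which is not 0.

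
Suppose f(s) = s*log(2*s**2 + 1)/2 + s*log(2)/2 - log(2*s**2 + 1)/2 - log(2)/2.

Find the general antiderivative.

Integrate term by term and add the pieces.
Check: d/ds[(2*s**2*log(4*s**2 + 2) - 2*s**2 - 4*s*log(4*s**2 + 2) + 8*s + log(s**2 + 1/2) - 4*sqrt(2)*atan(sqrt(2)*s))/8] = s*log(2*s**2 + 1)/2 + s*log(2)/2 - log(2*s**2 + 1)/2 - log(2)/2 = f(s).

F(s) = (2*s**2*log(4*s**2 + 2) - 2*s**2 - 4*s*log(4*s**2 + 2) + 8*s + log(s**2 + 1/2) - 4*sqrt(2)*atan(sqrt(2)*s))/8 + C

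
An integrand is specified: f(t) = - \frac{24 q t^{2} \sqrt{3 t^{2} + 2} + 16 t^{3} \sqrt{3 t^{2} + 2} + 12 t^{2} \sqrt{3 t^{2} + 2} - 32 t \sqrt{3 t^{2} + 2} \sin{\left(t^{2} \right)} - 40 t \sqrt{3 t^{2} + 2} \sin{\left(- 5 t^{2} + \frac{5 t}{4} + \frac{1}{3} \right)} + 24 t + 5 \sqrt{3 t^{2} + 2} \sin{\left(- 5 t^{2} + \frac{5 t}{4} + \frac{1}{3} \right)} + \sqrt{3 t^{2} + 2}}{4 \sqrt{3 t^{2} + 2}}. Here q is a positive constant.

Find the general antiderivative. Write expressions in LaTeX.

Recover f(t) by differentiating a candidate F(t); any mismatch rules it out.
Check: d/dt[- 2 q t^{3} - t^{4} - t^{3} - \frac{t}{4} - 2 \sqrt{3 t^{2} + 2} - 4 \cos{\left(t^{2} \right)} + \cos{\left(- 5 t^{2} + \frac{5 t}{4} + \frac{1}{3} \right)}] = \frac{- 24 q t^{2} \sqrt{3 t^{2} + 2} - 16 t^{3} \sqrt{3 t^{2} + 2} - 12 t^{2} \sqrt{3 t^{2} + 2} + 32 t \sqrt{3 t^{2} + 2} \sin{\left(t^{2} \right)} + 40 t \sqrt{3 t^{2} + 2} \sin{\left(- 5 t^{2} + \frac{5 t}{4} + \frac{1}{3} \right)} - 24 t - 5 \sqrt{3 t^{2} + 2} \sin{\left(- 5 t^{2} + \frac{5 t}{4} + \frac{1}{3} \right)} - \sqrt{3 t^{2} + 2}}{4 \sqrt{3 t^{2} + 2}}, which equals f(t).

F(t) = - 2 q t^{3} - t^{4} - t^{3} - \frac{t}{4} - 2 \sqrt{3 t^{2} + 2} - 4 \cos{\left(t^{2} \right)} + \cos{\left(- 5 t^{2} + \frac{5 t}{4} + \frac{1}{3} \right)} + C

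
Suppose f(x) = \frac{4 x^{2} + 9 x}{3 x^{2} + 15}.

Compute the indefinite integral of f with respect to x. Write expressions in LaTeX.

F(x) = \frac{4 x}{3} + \frac{3 \log{\left(x^{2} + 5 \right)}}{2} - \frac{4 \sqrt{5} \operatorname{atan}{\left(\frac{\sqrt{5} x}{5} \right)}}{3} + C

A candidate is checked by its d/dx: the result must match f(x).
Check: d/dx[\frac{4 x}{3} + \frac{3 \log{\left(x^{2} + 5 \right)}}{2} - \frac{4 \sqrt{5} \operatorname{atan}{\left(\frac{\sqrt{5} x}{5} \right)}}{3}] = \frac{4 x^{2} + 9 x}{3 x^{2} + 15} = f(x).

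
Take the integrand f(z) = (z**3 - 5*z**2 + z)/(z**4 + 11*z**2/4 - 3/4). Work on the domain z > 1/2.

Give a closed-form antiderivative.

An antiderivative is F(z) = -5*log(z - 1/2)/26 + 15*log(z + 1/2)/26 + 4*log(z**2 + 3)/13 - 20*sqrt(3)*atan(sqrt(3)*z/3)/13.

Factor the denominator ((2*z - 1)*(2*z + 1)*(z**2 + 3)) and decompose: f = 4*(2*z - 15)/(13*(z**2 + 3)) + 15/(13*(2*z + 1)) - 5/(13*(2*z - 1)); each piece integrates to a log, atan, or power term.
Check: d/dz[-5*log(z - 1/2)/26 + 15*log(z + 1/2)/26 + 4*log(z**2 + 3)/13 - 20*sqrt(3)*atan(sqrt(3)*z/3)/13] = (4*z**3 - 20*z**2 + 4*z)/(4*z**4 + 11*z**2 - 3), which equals f(z).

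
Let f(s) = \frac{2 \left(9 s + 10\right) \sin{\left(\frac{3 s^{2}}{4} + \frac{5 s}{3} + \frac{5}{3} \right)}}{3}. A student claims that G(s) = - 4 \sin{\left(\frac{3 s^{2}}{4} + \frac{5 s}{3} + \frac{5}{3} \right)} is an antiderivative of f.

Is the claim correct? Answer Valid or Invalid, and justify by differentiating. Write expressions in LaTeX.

d/ds[G] = - 6 s \cos{\left(\frac{3 s^{2}}{4} + \frac{5 s}{3} + \frac{5}{3} \right)} - \frac{20 \cos{\left(\frac{3 s^{2}}{4} + \frac{5 s}{3} + \frac{5}{3} \right)}}{3}
d/ds[G] - f(s) = - 6 s \sin{\left(\frac{3 s^{2}}{4} + \frac{5 s}{3} + \frac{5}{3} \right)} - 6 s \cos{\left(\frac{3 s^{2}}{4} + \frac{5 s}{3} + \frac{5}{3} \right)} - \frac{20 \sin{\left(\frac{3 s^{2}}{4} + \frac{5 s}{3} + \frac{5}{3} \right)}}{3} - \frac{20 \cos{\left(\frac{3 s^{2}}{4} + \frac{5 s}{3} + \frac{5}{3} \right)}}{3} != 0.

Invalid: d/ds[G] - f = - 6 s \sin{\left(\frac{3 s^{2}}{4} + \frac{5 s}{3} + \frac{5}{3} \right)} - 6 s \cos{\left(\frac{3 s^{2}}{4} + \frac{5 s}{3} + \frac{5}{3} \right)} - \frac{20 \sin{\left(\frac{3 s^{2}}{4} + \frac{5 s}{3} + \frac{5}{3} \right)}}{3} - \frac{20 \cos{\left(\frac{3 s^{2}}{4} + \frac{5 s}{3} + \frac{5}{3} \right)}}{3}, which is not 0.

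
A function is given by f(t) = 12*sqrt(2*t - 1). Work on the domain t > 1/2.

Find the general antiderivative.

A first test for any F(t): its t-derivative must equal f(t) identically.
Check: d/dt[4*(2*t - 1)**(3/2)] = 12*sqrt(2*t - 1) = f(t).

F(t) = 4*(2*t - 1)**(3/2) + C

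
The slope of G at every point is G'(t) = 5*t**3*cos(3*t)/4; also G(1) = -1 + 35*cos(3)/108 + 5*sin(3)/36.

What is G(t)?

A first test for any G(t): its t-derivative must equal the given G'(t).
A general antiderivative is 5*t**3*sin(3*t)/12 + 5*t**2*cos(3*t)/12 - 5*t*sin(3*t)/18 - 5*cos(3*t)/54 + C.
The condition gives C = -1 + 35*cos(3)/108 + 5*sin(3)/36 - (35*cos(3)/108 + 5*sin(3)/36) = -1.
So G(t) = 5*t**3*sin(3*t)/12 + 5*t**2*cos(3*t)/12 - 5*t*sin(3*t)/18 - 5*cos(3*t)/54 - 1.
Check: d/dt[5*t**3*sin(3*t)/12 + 5*t**2*cos(3*t)/12 - 5*t*sin(3*t)/18 - 5*cos(3*t)/54 - 1] = 5*t**3*cos(3*t)/4 = G'(t).

G(t) = 5*t**3*sin(3*t)/12 + 5*t**2*cos(3*t)/12 - 5*t*sin(3*t)/18 - 5*cos(3*t)/54 - 1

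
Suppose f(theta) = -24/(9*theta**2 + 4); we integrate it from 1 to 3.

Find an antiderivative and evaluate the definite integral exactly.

Differentiate the proposed F(theta) back; it has to land on f(theta) exactly.
F(theta) = -4*atan(3*theta/2) is an antiderivative of f.
Check: d/dtheta[-4*atan(3*theta/2)] = -24/(9*theta**2 + 4) = f(theta).
F(3) = -4*atan(9/2); F(1) = -4*atan(3/2).
Integral = F(3) - F(1) = -4*atan(9/2) + 4*atan(3/2).

Antiderivative: F(theta) = -4*atan(3*theta/2); value = -4*atan(9/2) + 4*atan(3/2)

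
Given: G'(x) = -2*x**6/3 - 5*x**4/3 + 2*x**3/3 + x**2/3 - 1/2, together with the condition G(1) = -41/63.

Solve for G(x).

G(x) = -x*(12*x**6 + 42*x**4 - 21*x**3 - 14*x**2 + 63)/126

Integrate term by term and add the pieces.
A general antiderivative is -2*x**7/21 - x**5/3 + x**4/6 + x**3/9 - x/2 + C.
The condition gives C = -41/63 - (-41/63) = 0.
So G(x) = -x*(12*x**6 + 42*x**4 - 21*x**3 - 14*x**2 + 63)/126.
Check: d/dx[-x*(12*x**6 + 42*x**4 - 21*x**3 - 14*x**2 + 63)/126] = -2*x**6/3 - 5*x**4/3 + 2*x**3/3 + x**2/3 - 1/2 = G'(x).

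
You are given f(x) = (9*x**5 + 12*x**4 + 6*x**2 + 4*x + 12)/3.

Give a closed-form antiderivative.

An antiderivative is F(x) = x*(15*x**5 + 24*x**4 + 20*x**2 + 20*x + 120)/30.

A first test for any F(x): its x-derivative must equal f(x) identically.
Check: d/dx[x*(15*x**5 + 24*x**4 + 20*x**2 + 20*x + 120)/30] = 3*x**5 + 4*x**4 + 2*x**2 + 4*x/3 + 4, which equals f(x).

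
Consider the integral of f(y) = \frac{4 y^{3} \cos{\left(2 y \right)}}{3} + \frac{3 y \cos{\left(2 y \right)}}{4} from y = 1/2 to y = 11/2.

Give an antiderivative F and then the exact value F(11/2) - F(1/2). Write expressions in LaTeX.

Antiderivative: F(y) = \frac{2 y^{3} \sin{\left(2 y \right)}}{3} + y^{2} \cos{\left(2 y \right)} - \frac{5 y \sin{\left(2 y \right)}}{8} - \frac{5 \cos{\left(2 y \right)}}{16}; value = \frac{5159 \sin{\left(11 \right)}}{48} + \frac{\cos{\left(1 \right)}}{16} + \frac{479 \cos{\left(11 \right)}}{16} + \frac{11 \sin{\left(1 \right)}}{48}

The integrand splits into summands that can be handled one at a time.
F(y) = \frac{2 y^{3} \sin{\left(2 y \right)}}{3} + y^{2} \cos{\left(2 y \right)} - \frac{5 y \sin{\left(2 y \right)}}{8} - \frac{5 \cos{\left(2 y \right)}}{16} is an antiderivative of f.
Check: d/dy[\frac{2 y^{3} \sin{\left(2 y \right)}}{3} + y^{2} \cos{\left(2 y \right)} - \frac{5 y \sin{\left(2 y \right)}}{8} - \frac{5 \cos{\left(2 y \right)}}{16}] = \frac{4 y^{3} \cos{\left(2 y \right)}}{3} + \frac{3 y \cos{\left(2 y \right)}}{4} = f(y).
F(11/2) = \frac{5159 \sin{\left(11 \right)}}{48} + \frac{479 \cos{\left(11 \right)}}{16}; F(1/2) = - \frac{11 \sin{\left(1 \right)}}{48} - \frac{\cos{\left(1 \right)}}{16}.
Integral = F(11/2) - F(1/2) = \frac{5159 \sin{\left(11 \right)}}{48} + \frac{\cos{\left(1 \right)}}{16} + \frac{479 \cos{\left(11 \right)}}{16} + \frac{11 \sin{\left(1 \right)}}{48}.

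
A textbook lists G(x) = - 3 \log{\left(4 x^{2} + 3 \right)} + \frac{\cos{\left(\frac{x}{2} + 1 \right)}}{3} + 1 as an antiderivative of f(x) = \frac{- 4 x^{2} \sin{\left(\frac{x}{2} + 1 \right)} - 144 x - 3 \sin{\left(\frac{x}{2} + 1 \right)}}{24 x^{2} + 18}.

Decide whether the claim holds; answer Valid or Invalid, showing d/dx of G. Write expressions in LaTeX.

Valid - differentiating G returns exactly f.

d/dx[G] = \frac{- 4 x^{2} \sin{\left(\frac{x}{2} + 1 \right)} - 144 x - 3 \sin{\left(\frac{x}{2} + 1 \right)}}{24 x^{2} + 18}
This equals f(x) exactly, so the claim holds.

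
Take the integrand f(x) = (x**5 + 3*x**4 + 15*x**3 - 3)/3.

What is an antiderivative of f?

An antiderivative F(x) passes only if d/dx[F] lands on f(x) exactly.
Check: d/dx[x**6/18 + x**5/5 + 5*x**4/4 - x] = x**5/3 + x**4 + 5*x**3 - 1, which equals f(x).

An antiderivative is F(x) = x**6/18 + x**5/5 + 5*x**4/4 - x.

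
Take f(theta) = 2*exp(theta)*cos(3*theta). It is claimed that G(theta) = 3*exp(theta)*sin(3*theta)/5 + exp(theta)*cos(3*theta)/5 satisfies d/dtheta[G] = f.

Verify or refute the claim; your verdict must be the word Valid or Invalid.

d/dtheta[G] = 2*exp(theta)*cos(3*theta)
This equals f(theta) exactly, so the claim holds.

Valid - differentiating G returns exactly f.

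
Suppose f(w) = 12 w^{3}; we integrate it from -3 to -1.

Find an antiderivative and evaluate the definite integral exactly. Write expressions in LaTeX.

Differentiate the proposed F(w) back; it has to land on f(w) exactly.
F(w) = 3 w^{4} is an antiderivative of f.
Check: d/dw[3 w^{4}] = 12 w^{3} = f(w).
F(-1) = 3; F(-3) = 243.
Integral = F(-1) - F(-3) = -240.

Antiderivative: F(w) = 3 w^{4}; value = -240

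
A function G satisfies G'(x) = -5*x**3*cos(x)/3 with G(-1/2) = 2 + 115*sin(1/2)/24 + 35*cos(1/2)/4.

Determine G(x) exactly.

Any candidate G(x) must reproduce the stated G'(x) exactly.
A general antiderivative is -5*x**3*sin(x)/3 - 5*x**2*cos(x) + 10*x*sin(x) + 10*cos(x) + C.
The condition gives C = 2 + 115*sin(1/2)/24 + 35*cos(1/2)/4 - (115*sin(1/2)/24 + 35*cos(1/2)/4) = 2.
So G(x) = -5*x**3*sin(x)/3 - 5*x**2*cos(x) + 10*x*sin(x) + 10*cos(x) + 2.
Check: d/dx[-5*x**3*sin(x)/3 - 5*x**2*cos(x) + 10*x*sin(x) + 10*cos(x) + 2] = -5*x**3*cos(x)/3 = G'(x).

G(x) = -5*x**3*sin(x)/3 - 5*x**2*cos(x) + 10*x*sin(x) + 10*cos(x) + 2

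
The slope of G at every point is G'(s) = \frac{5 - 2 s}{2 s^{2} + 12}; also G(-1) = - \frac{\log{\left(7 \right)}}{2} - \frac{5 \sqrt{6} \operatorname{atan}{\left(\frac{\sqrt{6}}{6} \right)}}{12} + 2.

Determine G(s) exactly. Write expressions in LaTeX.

G(s) = \frac{- 6 \log{\left(s^{2} + 6 \right)} + 5 \sqrt{6} \operatorname{atan}{\left(\frac{\sqrt{6} s}{6} \right)} + 24}{12}

Differentiate the proposed G(s) back; it has to land on the given G'(s).
A general antiderivative is - \frac{\log{\left(s^{2} + 6 \right)}}{2} + \frac{5 \sqrt{6} \operatorname{atan}{\left(\frac{\sqrt{6} s}{6} \right)}}{12} + C.
The condition gives C = - \frac{\log{\left(7 \right)}}{2} - \frac{5 \sqrt{6} \operatorname{atan}{\left(\frac{\sqrt{6}}{6} \right)}}{12} + 2 - (- \frac{\log{\left(7 \right)}}{2} - \frac{5 \sqrt{6} \operatorname{atan}{\left(\frac{\sqrt{6}}{6} \right)}}{12}) = 2.
So G(s) = \frac{- 6 \log{\left(s^{2} + 6 \right)} + 5 \sqrt{6} \operatorname{atan}{\left(\frac{\sqrt{6} s}{6} \right)} + 24}{12}.
Check: d/ds[\frac{- 6 \log{\left(s^{2} + 6 \right)} + 5 \sqrt{6} \operatorname{atan}{\left(\frac{\sqrt{6} s}{6} \right)} + 24}{12}] = \frac{5 - 2 s}{2 s^{2} + 12} = G'(s).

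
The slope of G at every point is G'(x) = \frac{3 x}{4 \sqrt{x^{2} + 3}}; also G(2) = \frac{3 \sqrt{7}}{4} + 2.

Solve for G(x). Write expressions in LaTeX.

G(x) = \frac{3 \sqrt{x^{2} + 3}}{4} + 2

G'(x) matches the chain-rule pattern g'(h)*h' with inner function h(x) = x^{2} + 3; substituting u = h(x) collapses the integral.
A general antiderivative is \frac{3 \sqrt{x^{2} + 3}}{4} + C.
The condition gives C = \frac{3 \sqrt{7}}{4} + 2 - (\frac{3 \sqrt{7}}{4}) = 2.
So G(x) = \frac{3 \sqrt{x^{2} + 3}}{4} + 2.
Check: d/dx[\frac{3 \sqrt{x^{2} + 3}}{4} + 2] = \frac{3 x}{4 \sqrt{x^{2} + 3}} = G'(x).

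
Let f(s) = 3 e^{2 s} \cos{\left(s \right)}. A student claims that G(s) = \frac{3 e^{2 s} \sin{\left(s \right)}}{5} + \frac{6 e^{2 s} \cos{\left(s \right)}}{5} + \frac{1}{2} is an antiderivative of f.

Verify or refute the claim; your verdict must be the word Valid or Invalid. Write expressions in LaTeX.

d/ds[G] = 3 e^{2 s} \cos{\left(s \right)}
This equals f(s) exactly, so the claim holds.

Valid: G'(s) = f(s).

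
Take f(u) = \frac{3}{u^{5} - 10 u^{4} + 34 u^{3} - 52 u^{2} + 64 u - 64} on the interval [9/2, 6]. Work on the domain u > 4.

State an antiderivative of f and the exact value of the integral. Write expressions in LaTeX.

Antiderivative: F(u) = - \frac{17 \log{\left(u - 4 \right)}}{216} + \frac{\log{\left(u - 2 \right)}}{8} - \frac{5 \log{\left(u^{2} + 2 \right)}}{216} - \frac{\sqrt{2} \operatorname{atan}{\left(\frac{\sqrt{2} u}{2} \right)}}{108} - \frac{3}{36 u - 144}; value = - \frac{\log{\left(\frac{5}{2} \right)}}{8} - \frac{17 \log{\left(2 \right)}}{108} - \frac{5 \log{\left(38 \right)}}{216} - \frac{\sqrt{2} \operatorname{atan}{\left(3 \sqrt{2} \right)}}{108} + \frac{\sqrt{2} \operatorname{atan}{\left(\frac{9 \sqrt{2}}{4} \right)}}{108} + \frac{5 \log{\left(\frac{89}{4} \right)}}{216} + \frac{1}{8} + \frac{\log{\left(4 \right)}}{8}

The denominator factors as \left(u - 4\right)^{2} \left(u - 2\right) \left(u^{2} + 2\right); partial fractions split f into directly integrable pieces: - \frac{5 u + 2}{108 \left(u^{2} + 2\right)} + \frac{1}{8 \left(u - 2\right)} - \frac{17}{216 \left(u - 4\right)} + \frac{1}{12 \left(u - 4\right)^{2}}.
F(u) = - \frac{17 \log{\left(u - 4 \right)}}{216} + \frac{\log{\left(u - 2 \right)}}{8} - \frac{5 \log{\left(u^{2} + 2 \right)}}{216} - \frac{\sqrt{2} \operatorname{atan}{\left(\frac{\sqrt{2} u}{2} \right)}}{108} - \frac{3}{36 u - 144} is an antiderivative of f.
Check: d/du[- \frac{17 \log{\left(u - 4 \right)}}{216} + \frac{\log{\left(u - 2 \right)}}{8} - \frac{5 \log{\left(u^{2} + 2 \right)}}{216} - \frac{\sqrt{2} \operatorname{atan}{\left(\frac{\sqrt{2} u}{2} \right)}}{108} - \frac{3}{36 u - 144}] = \frac{3}{u^{5} - 10 u^{4} + 34 u^{3} - 52 u^{2} + 64 u - 64} = f(u).
F(6) = - \frac{5 \log{\left(38 \right)}}{216} - \frac{17 \log{\left(2 \right)}}{216} - \frac{1}{24} - \frac{\sqrt{2} \operatorname{atan}{\left(3 \sqrt{2} \right)}}{108} + \frac{\log{\left(4 \right)}}{8}; F(9/2) = - \frac{1}{6} - \frac{5 \log{\left(\frac{89}{4} \right)}}{216} - \frac{\sqrt{2} \operatorname{atan}{\left(\frac{9 \sqrt{2}}{4} \right)}}{108} + \frac{17 \log{\left(2 \right)}}{216} + \frac{\log{\left(\frac{5}{2} \right)}}{8}.
Integral = F(6) - F(9/2) = - \frac{\log{\left(\frac{5}{2} \right)}}{8} - \frac{17 \log{\left(2 \right)}}{108} - \frac{5 \log{\left(38 \right)}}{216} - \frac{\sqrt{2} \operatorname{atan}{\left(3 \sqrt{2} \right)}}{108} + \frac{\sqrt{2} \operatorname{atan}{\left(\frac{9 \sqrt{2}}{4} \right)}}{108} + \frac{5 \log{\left(\frac{89}{4} \right)}}{216} + \frac{1}{8} + \frac{\log{\left(4 \right)}}{8}.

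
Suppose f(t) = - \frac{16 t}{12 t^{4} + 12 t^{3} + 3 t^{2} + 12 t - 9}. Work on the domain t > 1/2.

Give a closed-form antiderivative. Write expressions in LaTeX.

The denominator factors as 3 \left(2 t - 1\right) \left(2 t + 3\right) \left(t^{2} + 1\right); partial fractions split f into directly integrable pieces: \frac{16 \left(7 t - 4\right)}{195 \left(t^{2} + 1\right)} - \frac{8}{13 \left(2 t + 3\right)} - \frac{8}{15 \left(2 t - 1\right)}.
Check: d/dt[- \frac{4 \log{\left(t - \frac{1}{2} \right)}}{15} - \frac{4 \log{\left(t + \frac{3}{2} \right)}}{13} + \frac{56 \log{\left(t^{2} + 1 \right)}}{195} - \frac{64 \operatorname{atan}{\left(t \right)}}{195}] = - \frac{16 t}{12 t^{4} + 12 t^{3} + 3 t^{2} + 12 t - 9} = f(t).

An antiderivative is F(t) = - \frac{4 \log{\left(t - \frac{1}{2} \right)}}{15} - \frac{4 \log{\left(t + \frac{3}{2} \right)}}{13} + \frac{56 \log{\left(t^{2} + 1 \right)}}{195} - \frac{64 \operatorname{atan}{\left(t \right)}}{195}.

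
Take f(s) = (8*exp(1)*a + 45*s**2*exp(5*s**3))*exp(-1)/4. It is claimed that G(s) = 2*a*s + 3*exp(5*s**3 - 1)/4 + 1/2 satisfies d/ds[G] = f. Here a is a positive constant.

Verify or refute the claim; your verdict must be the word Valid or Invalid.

d/ds[G] = 2*a + 45*s**2*exp(-1)*exp(5*s**3)/4
This equals f(s) exactly, so the claim holds.

Valid - the claim checks out under differentiation.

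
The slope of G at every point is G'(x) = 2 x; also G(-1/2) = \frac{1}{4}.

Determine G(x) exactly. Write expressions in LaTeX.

G(x) = x^{2}

For G(x) to be correct, d/dx[G] must agree with the stated G'(x) identically.
A general antiderivative is x^{2} + C.
The condition gives C = \frac{1}{4} - (\frac{1}{4}) = 0.
So G(x) = x^{2}.
Check: d/dx[x^{2}] = 2 x = G'(x).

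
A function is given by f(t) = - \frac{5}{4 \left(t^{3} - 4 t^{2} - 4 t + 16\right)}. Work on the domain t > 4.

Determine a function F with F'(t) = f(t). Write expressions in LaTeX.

An antiderivative is F(t) = - \frac{5 \log{\left(t - 4 \right)}}{48} + \frac{5 \log{\left(t - 2 \right)}}{32} - \frac{5 \log{\left(t + 2 \right)}}{96}.

The denominator factors as 4 \left(t - 4\right) \left(t - 2\right) \left(t + 2\right); partial fractions split f into directly integrable pieces: - \frac{5}{96 \left(t + 2\right)} + \frac{5}{32 \left(t - 2\right)} - \frac{5}{48 \left(t - 4\right)}.
Check: d/dt[- \frac{5 \log{\left(t - 4 \right)}}{48} + \frac{5 \log{\left(t - 2 \right)}}{32} - \frac{5 \log{\left(t + 2 \right)}}{96}] = - \frac{5}{4 t^{3} - 16 t^{2} - 16 t + 64}, which equals f(t).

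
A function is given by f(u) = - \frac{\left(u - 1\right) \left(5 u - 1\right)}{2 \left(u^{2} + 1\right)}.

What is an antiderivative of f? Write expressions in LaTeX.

An antiderivative is F(u) = - \frac{5 u - 3 \log{\left(u^{2} + 1 \right)} - 4 \operatorname{atan}{\left(u \right)}}{2}.

Check any antiderivative F(u) by computing F'(u) and comparing it with f(u).
Check: d/du[- \frac{5 u - 3 \log{\left(u^{2} + 1 \right)} - 4 \operatorname{atan}{\left(u \right)}}{2}] = \frac{- 5 u^{2} + 6 u - 1}{2 u^{2} + 2}, which equals f(u).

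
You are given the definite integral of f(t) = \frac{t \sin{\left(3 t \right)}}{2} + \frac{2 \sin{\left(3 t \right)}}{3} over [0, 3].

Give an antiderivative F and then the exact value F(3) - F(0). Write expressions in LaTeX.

Antiderivative: F(t) = - \frac{t \cos{\left(3 t \right)}}{6} + \frac{\sin{\left(3 t \right)}}{18} - \frac{2 \cos{\left(3 t \right)}}{9}; value = \frac{\sin{\left(9 \right)}}{18} + \frac{2}{9} - \frac{13 \cos{\left(9 \right)}}{18}

Integrate term by term and add the pieces.
F(t) = - \frac{t \cos{\left(3 t \right)}}{6} + \frac{\sin{\left(3 t \right)}}{18} - \frac{2 \cos{\left(3 t \right)}}{9} is an antiderivative of f.
Check: d/dt[- \frac{t \cos{\left(3 t \right)}}{6} + \frac{\sin{\left(3 t \right)}}{18} - \frac{2 \cos{\left(3 t \right)}}{9}] = \frac{t \sin{\left(3 t \right)}}{2} + \frac{2 \sin{\left(3 t \right)}}{3} = f(t).
F(3) = \frac{\sin{\left(9 \right)}}{18} - \frac{13 \cos{\left(9 \right)}}{18}; F(0) = - \frac{2}{9}.
Integral = F(3) - F(0) = \frac{\sin{\left(9 \right)}}{18} + \frac{2}{9} - \frac{13 \cos{\left(9 \right)}}{18}.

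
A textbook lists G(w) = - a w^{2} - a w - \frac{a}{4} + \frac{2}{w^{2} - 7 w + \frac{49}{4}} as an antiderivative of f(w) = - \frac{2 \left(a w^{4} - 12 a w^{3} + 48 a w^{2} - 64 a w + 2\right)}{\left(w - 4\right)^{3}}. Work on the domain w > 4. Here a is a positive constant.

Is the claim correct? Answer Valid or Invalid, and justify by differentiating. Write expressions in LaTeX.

d/dw[G] = \frac{- 16 a w^{4} + 160 a w^{3} - 504 a w^{2} + 392 a w + 343 a - 32}{8 w^{3} - 84 w^{2} + 294 w - 343}
d/dw[G] - f(w) = \frac{- 8 a w^{6} + 180 a w^{5} - 1686 a w^{4} + 8415 a w^{3} - 23604 a w^{2} + 35280 a w - 21952 a + 48 w^{2} - 360 w + 676}{8 w^{6} - 180 w^{5} + 1686 w^{4} - 8415 w^{3} + 23604 w^{2} - 35280 w + 21952} != 0.

Invalid: d/dw[G] - f = \frac{- 8 a w^{6} + 180 a w^{5} - 1686 a w^{4} + 8415 a w^{3} - 23604 a w^{2} + 35280 a w - 21952 a + 48 w^{2} - 360 w + 676}{8 w^{6} - 180 w^{5} + 1686 w^{4} - 8415 w^{3} + 23604 w^{2} - 35280 w + 21952}, which is not 0.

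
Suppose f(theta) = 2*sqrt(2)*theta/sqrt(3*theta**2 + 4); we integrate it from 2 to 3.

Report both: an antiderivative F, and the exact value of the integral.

Antiderivative: F(theta) = 2*sqrt(2)*sqrt(3*theta**2 + 4)/3; value = -8*sqrt(2)/3 + 2*sqrt(62)/3

The substitution u = 3*theta**2/2 + 2 works: f is exactly (dF/du)*(du/dtheta) for that inner function.
F(theta) = 2*sqrt(2)*sqrt(3*theta**2 + 4)/3 is an antiderivative of f.
Check: d/dtheta[2*sqrt(2)*sqrt(3*theta**2 + 4)/3] = 2*sqrt(2)*theta/sqrt(3*theta**2 + 4) = f(theta).
F(3) = 2*sqrt(62)/3; F(2) = 8*sqrt(2)/3.
Integral = F(3) - F(2) = -8*sqrt(2)/3 + 2*sqrt(62)/3.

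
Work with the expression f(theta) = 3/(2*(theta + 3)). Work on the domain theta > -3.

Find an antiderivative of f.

An antiderivative is F(theta) = 3*log(2*theta + 6)/2.

An antiderivative F(theta) passes only if d/dtheta[F] lands on f(theta) exactly.
Check: d/dtheta[3*log(2*theta + 6)/2] = 3/(2*theta + 6), which equals f(theta).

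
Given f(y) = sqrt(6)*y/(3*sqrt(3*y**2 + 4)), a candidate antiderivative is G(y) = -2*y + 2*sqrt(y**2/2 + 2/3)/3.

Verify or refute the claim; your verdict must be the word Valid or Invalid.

d/dy[G] = (sqrt(6)*y - 6*sqrt(3*y**2 + 4))/(3*sqrt(3*y**2 + 4))
d/dy[G] - f(y) = -2 != 0.

Invalid: d/dy[G] - f = -2, which is not 0.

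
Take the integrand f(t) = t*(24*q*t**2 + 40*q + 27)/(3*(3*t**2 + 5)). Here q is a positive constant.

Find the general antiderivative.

A first test for any F(t): its t-derivative must equal f(t) identically.
Check: d/dt[(8*q*t**2 + 9*log(t**2 + 5/3))/6] = (24*q*t**3 + 40*q*t + 27*t)/(9*t**2 + 15), which equals f(t).

F(t) = (8*q*t**2 + 9*log(t**2 + 5/3))/6 + C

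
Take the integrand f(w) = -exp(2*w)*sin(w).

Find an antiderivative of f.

An antiderivative is F(w) = -2*exp(2*w)*sin(w)/5 + exp(2*w)*cos(w)/5.

Since d/dw undoes antidifferentiation here, F'(w) = f(w) is required of F(w).
Check: d/dw[-2*exp(2*w)*sin(w)/5 + exp(2*w)*cos(w)/5] = -exp(2*w)*sin(w) = f(w).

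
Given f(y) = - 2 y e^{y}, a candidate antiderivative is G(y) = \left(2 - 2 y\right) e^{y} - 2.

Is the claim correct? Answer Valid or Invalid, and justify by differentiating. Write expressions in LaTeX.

Valid. The derivative of G reproduces f.

d/dy[G] = - 2 y e^{y}
This equals f(y) exactly, so the claim holds.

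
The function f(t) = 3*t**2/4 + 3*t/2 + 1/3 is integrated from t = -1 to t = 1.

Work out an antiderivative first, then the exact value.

Antiderivative: F(t) = t**3/4 + 3*t**2/4 + t/3; value = 7/6

Integrate term by term and add the pieces.
F(t) = t**3/4 + 3*t**2/4 + t/3 is an antiderivative of f.
Check: d/dt[t**3/4 + 3*t**2/4 + t/3] = 3*t**2/4 + 3*t/2 + 1/3 = f(t).
F(1) = 4/3; F(-1) = 1/6.
Integral = F(1) - F(-1) = 7/6.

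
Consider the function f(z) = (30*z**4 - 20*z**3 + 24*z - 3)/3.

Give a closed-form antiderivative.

A first test for any F(z): its z-derivative must equal f(z) identically.
Check: d/dz[2*z**5 - 5*z**4/3 + 4*z**2 - z] = 10*z**4 - 20*z**3/3 + 8*z - 1, which equals f(z).

An antiderivative is F(z) = 2*z**5 - 5*z**4/3 + 4*z**2 - z.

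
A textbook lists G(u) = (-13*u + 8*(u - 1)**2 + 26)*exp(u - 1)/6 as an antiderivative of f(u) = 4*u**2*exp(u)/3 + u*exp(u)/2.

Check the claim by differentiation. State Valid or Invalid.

d/du[G] = 4*u**2*exp(-1)*exp(u)/3 - 13*u*exp(-1)*exp(u)/6 + 5*exp(-1)*exp(u)/6
d/du[G] - f(u) = -4*u**2*exp(u)/3 + 4*u**2*exp(-1)*exp(u)/3 - 13*u*exp(-1)*exp(u)/6 - u*exp(u)/2 + 5*exp(-1)*exp(u)/6 != 0.

Invalid: d/du[G] - f = -4*u**2*exp(u)/3 + 4*u**2*exp(-1)*exp(u)/3 - 13*u*exp(-1)*exp(u)/6 - u*exp(u)/2 + 5*exp(-1)*exp(u)/6, which is not 0.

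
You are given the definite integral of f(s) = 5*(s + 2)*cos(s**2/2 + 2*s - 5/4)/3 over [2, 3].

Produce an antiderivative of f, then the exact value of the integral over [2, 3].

The substitution u = s**2/2 + 2*s - 5/4 works: f is exactly (dF/du)*(du/ds) for that inner function.
F(s) = 5*sin(s**2/2 + 2*s - 5/4)/3 is an antiderivative of f.
Check: d/ds[5*sin(s**2/2 + 2*s - 5/4)/3] = 5*s*cos(s**2/2 + 2*s - 5/4)/3 + 10*cos(s**2/2 + 2*s - 5/4)/3, which equals f(s).
F(3) = 5*sin(37/4)/3; F(2) = 5*sin(19/4)/3.
Integral = F(3) - F(2) = 5*sin(37/4)/3 - 5*sin(19/4)/3.

Antiderivative: F(s) = 5*sin(s**2/2 + 2*s - 5/4)/3; value = 5*sin(37/4)/3 - 5*sin(19/4)/3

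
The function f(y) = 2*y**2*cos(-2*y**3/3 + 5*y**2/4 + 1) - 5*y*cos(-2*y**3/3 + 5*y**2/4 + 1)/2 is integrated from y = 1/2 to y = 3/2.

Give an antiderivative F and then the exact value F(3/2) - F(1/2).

The substitution u = -2*y**3/3 + 5*y**2/4 + 1 works: f is exactly (dF/du)*(du/dy) for that inner function.
F(y) = -sin(-2*y**3/3 + 5*y**2/4 + 1) is an antiderivative of f.
Check: d/dy[-sin(-2*y**3/3 + 5*y**2/4 + 1)] = 2*y**2*cos(-2*y**3/3 + 5*y**2/4 + 1) - 5*y*cos(-2*y**3/3 + 5*y**2/4 + 1)/2 = f(y).
F(3/2) = -sin(25/16); F(1/2) = -sin(59/48).
Integral = F(3/2) - F(1/2) = -sin(25/16) + sin(59/48).

Antiderivative: F(y) = -sin(-2*y**3/3 + 5*y**2/4 + 1); value = -sin(25/16) + sin(59/48)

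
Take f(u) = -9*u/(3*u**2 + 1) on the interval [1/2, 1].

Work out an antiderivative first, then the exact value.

f matches the chain-rule pattern g'(h)*h' with inner function h(u) = 4*u**2 + 4/3; substituting w = h(u) collapses the integral.
F(u) = -3*log(4*u**2 + 4/3)/2 is an antiderivative of f.
Check: d/du[-3*log(4*u**2 + 4/3)/2] = -9*u/(3*u**2 + 1) = f(u).
F(1) = -3*log(16/3)/2; F(1/2) = -3*log(7/3)/2.
Integral = F(1) - F(1/2) = -3*log(16/3)/2 + 3*log(7/3)/2.

Antiderivative: F(u) = -3*log(4*u**2 + 4/3)/2; value = -3*log(16/3)/2 + 3*log(7/3)/2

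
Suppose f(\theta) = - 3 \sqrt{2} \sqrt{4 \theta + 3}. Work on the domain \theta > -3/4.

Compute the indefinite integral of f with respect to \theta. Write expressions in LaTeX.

Any candidate F(\theta) must reproduce f(\theta) exactly when differentiated.
Check: d/d\theta[- \frac{\sqrt{2} \left(4 \theta + 3\right)^{\frac{3}{2}}}{2}] = - 3 \sqrt{2} \sqrt{4 \theta + 3} = f(\theta).

F(\theta) = - \frac{\sqrt{2} \left(4 \theta + 3\right)^{\frac{3}{2}}}{2} + C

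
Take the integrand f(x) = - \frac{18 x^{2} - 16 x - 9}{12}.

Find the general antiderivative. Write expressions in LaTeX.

An antiderivative F(x) passes only if d/dx[F] lands on f(x) exactly.
Check: d/dx[- \frac{x^{3}}{2} + \frac{2 x^{2}}{3} + \frac{3 x}{4}] = - \frac{3 x^{2}}{2} + \frac{4 x}{3} + \frac{3}{4}, which equals f(x).

F(x) = - \frac{x^{3}}{2} + \frac{2 x^{2}}{3} + \frac{3 x}{4} + C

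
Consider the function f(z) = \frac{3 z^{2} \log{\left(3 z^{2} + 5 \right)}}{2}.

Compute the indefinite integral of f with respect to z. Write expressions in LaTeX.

F(z) = \frac{z^{3} \log{\left(3 z^{2} + 5 \right)}}{2} - \frac{z^{3}}{3} + \frac{5 z}{3} - \frac{5 \sqrt{15} \operatorname{atan}{\left(\frac{\sqrt{15} z}{5} \right)}}{9} + C

A first test for any F(z): its z-derivative must equal f(z) identically.
Check: d/dz[\frac{z^{3} \log{\left(3 z^{2} + 5 \right)}}{2} - \frac{z^{3}}{3} + \frac{5 z}{3} - \frac{5 \sqrt{15} \operatorname{atan}{\left(\frac{\sqrt{15} z}{5} \right)}}{9}] = \frac{3 z^{2} \log{\left(3 z^{2} + 5 \right)}}{2} = f(z).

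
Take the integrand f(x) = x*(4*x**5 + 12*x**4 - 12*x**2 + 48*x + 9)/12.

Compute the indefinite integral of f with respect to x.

Check any antiderivative F(x) by computing F'(x) and comparing it with f(x).
Check: d/dx[x**7/21 + x**6/6 - x**4/4 + 4*x**3/3 + 3*x**2/8] = x**6/3 + x**5 - x**3 + 4*x**2 + 3*x/4, which equals f(x).

F(x) = x**7/21 + x**6/6 - x**4/4 + 4*x**3/3 + 3*x**2/8 + C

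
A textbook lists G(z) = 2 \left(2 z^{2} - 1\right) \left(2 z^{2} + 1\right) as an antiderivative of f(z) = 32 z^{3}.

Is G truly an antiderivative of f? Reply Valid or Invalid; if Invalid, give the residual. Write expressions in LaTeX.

Valid - the claim checks out under differentiation.

d/dz[G] = 32 z^{3}
This equals f(z) exactly, so the claim holds.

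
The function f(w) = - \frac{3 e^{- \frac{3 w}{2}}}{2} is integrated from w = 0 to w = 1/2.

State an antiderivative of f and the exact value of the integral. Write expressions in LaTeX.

Differentiate the proposed F(w) back; it has to land on f(w) exactly.
F(w) = e^{- \frac{3 w}{2}} is an antiderivative of f.
Check: d/dw[e^{- \frac{3 w}{2}}] = - \frac{3 e^{- \frac{3 w}{2}}}{2} = f(w).
F(1/2) = e^{- \frac{3}{4}}; F(0) = 1.
Integral = F(1/2) - F(0) = -1 + e^{- \frac{3}{4}}.

Antiderivative: F(w) = e^{- \frac{3 w}{2}}; value = -1 + e^{- \frac{3}{4}}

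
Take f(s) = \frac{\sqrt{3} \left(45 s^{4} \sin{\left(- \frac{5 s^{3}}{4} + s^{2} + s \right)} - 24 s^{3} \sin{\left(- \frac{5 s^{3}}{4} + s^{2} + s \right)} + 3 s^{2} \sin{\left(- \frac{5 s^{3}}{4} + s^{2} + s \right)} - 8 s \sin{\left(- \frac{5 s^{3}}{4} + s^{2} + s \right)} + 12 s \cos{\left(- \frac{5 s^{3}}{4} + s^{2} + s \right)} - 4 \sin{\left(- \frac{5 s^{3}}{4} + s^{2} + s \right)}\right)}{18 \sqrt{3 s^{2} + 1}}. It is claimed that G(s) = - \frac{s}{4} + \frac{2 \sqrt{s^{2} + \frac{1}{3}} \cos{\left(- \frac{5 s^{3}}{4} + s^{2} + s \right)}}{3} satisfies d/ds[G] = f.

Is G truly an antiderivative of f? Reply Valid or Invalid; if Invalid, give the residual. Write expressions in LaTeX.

Invalid: d/ds[G] - f = - \frac{1}{4}, which is not 0.

d/ds[G] = \frac{\sqrt{3} \left(90 s^{4} \sin{\left(- \frac{5 s^{3}}{4} + s^{2} + s \right)} - 48 s^{3} \sin{\left(- \frac{5 s^{3}}{4} + s^{2} + s \right)} + 6 s^{2} \sin{\left(- \frac{5 s^{3}}{4} + s^{2} + s \right)} - 16 s \sin{\left(- \frac{5 s^{3}}{4} + s^{2} + s \right)} + 24 s \cos{\left(- \frac{5 s^{3}}{4} + s^{2} + s \right)} - 3 \sqrt{3} \sqrt{3 s^{2} + 1} - 8 \sin{\left(- \frac{5 s^{3}}{4} + s^{2} + s \right)}\right)}{36 \sqrt{3 s^{2} + 1}}
d/ds[G] - f(s) = - \frac{1}{4} != 0.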